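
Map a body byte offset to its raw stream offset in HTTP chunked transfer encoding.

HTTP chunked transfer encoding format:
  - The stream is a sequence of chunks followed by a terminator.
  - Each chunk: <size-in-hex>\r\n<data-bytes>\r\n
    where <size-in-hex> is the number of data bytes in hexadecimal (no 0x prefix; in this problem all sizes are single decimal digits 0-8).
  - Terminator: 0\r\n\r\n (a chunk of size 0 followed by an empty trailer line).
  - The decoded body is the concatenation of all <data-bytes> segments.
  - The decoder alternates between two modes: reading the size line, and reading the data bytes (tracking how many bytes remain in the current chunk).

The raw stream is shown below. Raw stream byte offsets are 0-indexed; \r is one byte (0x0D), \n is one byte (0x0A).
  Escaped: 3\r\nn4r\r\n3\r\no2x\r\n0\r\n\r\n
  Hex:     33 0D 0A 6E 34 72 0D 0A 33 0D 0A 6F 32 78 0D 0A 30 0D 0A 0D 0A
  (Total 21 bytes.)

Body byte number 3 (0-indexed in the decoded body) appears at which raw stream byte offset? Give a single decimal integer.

Chunk 1: stream[0..1]='3' size=0x3=3, data at stream[3..6]='n4r' -> body[0..3], body so far='n4r'
Chunk 2: stream[8..9]='3' size=0x3=3, data at stream[11..14]='o2x' -> body[3..6], body so far='n4ro2x'
Chunk 3: stream[16..17]='0' size=0 (terminator). Final body='n4ro2x' (6 bytes)
Body byte 3 at stream offset 11

Answer: 11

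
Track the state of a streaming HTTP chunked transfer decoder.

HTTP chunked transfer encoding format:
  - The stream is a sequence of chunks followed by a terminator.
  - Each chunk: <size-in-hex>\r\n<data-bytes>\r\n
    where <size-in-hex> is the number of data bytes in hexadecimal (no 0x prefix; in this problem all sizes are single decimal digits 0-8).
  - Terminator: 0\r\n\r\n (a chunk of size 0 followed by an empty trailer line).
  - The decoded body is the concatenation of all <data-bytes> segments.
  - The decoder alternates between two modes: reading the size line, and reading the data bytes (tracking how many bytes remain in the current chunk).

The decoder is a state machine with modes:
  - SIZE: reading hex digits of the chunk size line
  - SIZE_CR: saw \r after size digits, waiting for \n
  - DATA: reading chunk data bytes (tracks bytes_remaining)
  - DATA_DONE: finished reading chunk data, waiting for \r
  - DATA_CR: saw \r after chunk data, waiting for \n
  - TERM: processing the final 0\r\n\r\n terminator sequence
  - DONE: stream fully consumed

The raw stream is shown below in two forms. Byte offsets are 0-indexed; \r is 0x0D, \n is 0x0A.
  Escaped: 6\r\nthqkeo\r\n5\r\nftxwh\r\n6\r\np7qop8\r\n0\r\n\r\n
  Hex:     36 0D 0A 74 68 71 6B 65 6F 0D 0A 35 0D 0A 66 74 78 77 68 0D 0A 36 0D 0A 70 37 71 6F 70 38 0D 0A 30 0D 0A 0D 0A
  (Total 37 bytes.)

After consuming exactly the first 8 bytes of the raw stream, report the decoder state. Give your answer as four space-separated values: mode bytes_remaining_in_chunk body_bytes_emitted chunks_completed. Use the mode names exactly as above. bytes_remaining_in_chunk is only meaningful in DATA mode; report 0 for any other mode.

Byte 0 = '6': mode=SIZE remaining=0 emitted=0 chunks_done=0
Byte 1 = 0x0D: mode=SIZE_CR remaining=0 emitted=0 chunks_done=0
Byte 2 = 0x0A: mode=DATA remaining=6 emitted=0 chunks_done=0
Byte 3 = 't': mode=DATA remaining=5 emitted=1 chunks_done=0
Byte 4 = 'h': mode=DATA remaining=4 emitted=2 chunks_done=0
Byte 5 = 'q': mode=DATA remaining=3 emitted=3 chunks_done=0
Byte 6 = 'k': mode=DATA remaining=2 emitted=4 chunks_done=0
Byte 7 = 'e': mode=DATA remaining=1 emitted=5 chunks_done=0

Answer: DATA 1 5 0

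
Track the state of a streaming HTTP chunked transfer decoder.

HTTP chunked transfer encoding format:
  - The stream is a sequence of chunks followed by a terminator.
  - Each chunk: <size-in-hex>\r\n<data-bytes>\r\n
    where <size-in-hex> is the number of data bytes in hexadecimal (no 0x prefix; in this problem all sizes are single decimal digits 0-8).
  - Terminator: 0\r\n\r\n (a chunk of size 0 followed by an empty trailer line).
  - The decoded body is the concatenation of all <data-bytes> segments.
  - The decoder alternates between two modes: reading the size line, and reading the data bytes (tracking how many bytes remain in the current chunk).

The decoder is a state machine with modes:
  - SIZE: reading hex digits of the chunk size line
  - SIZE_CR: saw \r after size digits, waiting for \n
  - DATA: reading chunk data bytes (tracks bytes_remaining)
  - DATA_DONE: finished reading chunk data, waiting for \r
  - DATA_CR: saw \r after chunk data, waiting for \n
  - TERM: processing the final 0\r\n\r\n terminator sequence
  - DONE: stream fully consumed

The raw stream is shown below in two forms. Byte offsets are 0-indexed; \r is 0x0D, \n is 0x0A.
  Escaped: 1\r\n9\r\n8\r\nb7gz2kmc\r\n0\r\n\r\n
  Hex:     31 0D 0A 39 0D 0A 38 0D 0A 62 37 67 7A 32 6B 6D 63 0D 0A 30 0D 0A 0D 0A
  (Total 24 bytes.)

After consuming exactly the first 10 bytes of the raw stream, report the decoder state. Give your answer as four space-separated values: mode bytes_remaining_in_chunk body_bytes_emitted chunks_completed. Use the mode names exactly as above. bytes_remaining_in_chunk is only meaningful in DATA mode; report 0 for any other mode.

Byte 0 = '1': mode=SIZE remaining=0 emitted=0 chunks_done=0
Byte 1 = 0x0D: mode=SIZE_CR remaining=0 emitted=0 chunks_done=0
Byte 2 = 0x0A: mode=DATA remaining=1 emitted=0 chunks_done=0
Byte 3 = '9': mode=DATA_DONE remaining=0 emitted=1 chunks_done=0
Byte 4 = 0x0D: mode=DATA_CR remaining=0 emitted=1 chunks_done=0
Byte 5 = 0x0A: mode=SIZE remaining=0 emitted=1 chunks_done=1
Byte 6 = '8': mode=SIZE remaining=0 emitted=1 chunks_done=1
Byte 7 = 0x0D: mode=SIZE_CR remaining=0 emitted=1 chunks_done=1
Byte 8 = 0x0A: mode=DATA remaining=8 emitted=1 chunks_done=1
Byte 9 = 'b': mode=DATA remaining=7 emitted=2 chunks_done=1

Answer: DATA 7 2 1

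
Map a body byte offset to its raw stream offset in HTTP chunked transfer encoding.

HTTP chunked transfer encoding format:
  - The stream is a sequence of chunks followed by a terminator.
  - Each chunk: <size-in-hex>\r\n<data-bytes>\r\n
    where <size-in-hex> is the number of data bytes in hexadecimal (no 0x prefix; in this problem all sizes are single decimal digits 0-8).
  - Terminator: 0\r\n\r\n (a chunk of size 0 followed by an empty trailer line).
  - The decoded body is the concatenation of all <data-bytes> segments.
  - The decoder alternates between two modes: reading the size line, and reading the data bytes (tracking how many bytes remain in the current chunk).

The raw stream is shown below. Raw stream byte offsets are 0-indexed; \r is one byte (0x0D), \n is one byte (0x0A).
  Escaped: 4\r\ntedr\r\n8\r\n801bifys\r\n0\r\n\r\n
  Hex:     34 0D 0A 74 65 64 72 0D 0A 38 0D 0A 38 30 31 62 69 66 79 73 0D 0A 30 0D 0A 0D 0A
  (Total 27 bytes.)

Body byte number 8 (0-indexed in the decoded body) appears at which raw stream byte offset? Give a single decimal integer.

Answer: 16

Derivation:
Chunk 1: stream[0..1]='4' size=0x4=4, data at stream[3..7]='tedr' -> body[0..4], body so far='tedr'
Chunk 2: stream[9..10]='8' size=0x8=8, data at stream[12..20]='801bifys' -> body[4..12], body so far='tedr801bifys'
Chunk 3: stream[22..23]='0' size=0 (terminator). Final body='tedr801bifys' (12 bytes)
Body byte 8 at stream offset 16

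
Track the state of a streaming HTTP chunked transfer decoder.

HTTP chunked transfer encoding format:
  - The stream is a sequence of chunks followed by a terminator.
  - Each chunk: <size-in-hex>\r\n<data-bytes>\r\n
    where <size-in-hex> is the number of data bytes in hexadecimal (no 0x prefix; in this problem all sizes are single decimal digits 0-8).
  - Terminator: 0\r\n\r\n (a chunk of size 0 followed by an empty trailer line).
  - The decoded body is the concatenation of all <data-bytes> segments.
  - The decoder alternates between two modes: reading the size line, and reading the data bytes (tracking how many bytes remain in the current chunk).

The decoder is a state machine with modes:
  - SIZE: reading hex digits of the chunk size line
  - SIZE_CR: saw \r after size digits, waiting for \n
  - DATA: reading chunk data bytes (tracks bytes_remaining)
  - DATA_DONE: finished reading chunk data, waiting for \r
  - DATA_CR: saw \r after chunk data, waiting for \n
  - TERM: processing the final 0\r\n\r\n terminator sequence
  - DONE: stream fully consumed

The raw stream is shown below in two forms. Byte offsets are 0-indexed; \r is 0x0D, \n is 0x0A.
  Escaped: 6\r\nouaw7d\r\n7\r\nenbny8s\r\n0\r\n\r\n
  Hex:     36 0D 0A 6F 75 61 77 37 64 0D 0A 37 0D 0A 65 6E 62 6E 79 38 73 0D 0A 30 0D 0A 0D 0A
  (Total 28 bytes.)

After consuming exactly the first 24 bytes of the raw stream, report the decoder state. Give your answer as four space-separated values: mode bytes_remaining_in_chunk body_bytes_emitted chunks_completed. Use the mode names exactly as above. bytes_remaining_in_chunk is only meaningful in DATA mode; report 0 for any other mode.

Byte 0 = '6': mode=SIZE remaining=0 emitted=0 chunks_done=0
Byte 1 = 0x0D: mode=SIZE_CR remaining=0 emitted=0 chunks_done=0
Byte 2 = 0x0A: mode=DATA remaining=6 emitted=0 chunks_done=0
Byte 3 = 'o': mode=DATA remaining=5 emitted=1 chunks_done=0
Byte 4 = 'u': mode=DATA remaining=4 emitted=2 chunks_done=0
Byte 5 = 'a': mode=DATA remaining=3 emitted=3 chunks_done=0
Byte 6 = 'w': mode=DATA remaining=2 emitted=4 chunks_done=0
Byte 7 = '7': mode=DATA remaining=1 emitted=5 chunks_done=0
Byte 8 = 'd': mode=DATA_DONE remaining=0 emitted=6 chunks_done=0
Byte 9 = 0x0D: mode=DATA_CR remaining=0 emitted=6 chunks_done=0
Byte 10 = 0x0A: mode=SIZE remaining=0 emitted=6 chunks_done=1
Byte 11 = '7': mode=SIZE remaining=0 emitted=6 chunks_done=1
Byte 12 = 0x0D: mode=SIZE_CR remaining=0 emitted=6 chunks_done=1
Byte 13 = 0x0A: mode=DATA remaining=7 emitted=6 chunks_done=1
Byte 14 = 'e': mode=DATA remaining=6 emitted=7 chunks_done=1
Byte 15 = 'n': mode=DATA remaining=5 emitted=8 chunks_done=1
Byte 16 = 'b': mode=DATA remaining=4 emitted=9 chunks_done=1
Byte 17 = 'n': mode=DATA remaining=3 emitted=10 chunks_done=1
Byte 18 = 'y': mode=DATA remaining=2 emitted=11 chunks_done=1
Byte 19 = '8': mode=DATA remaining=1 emitted=12 chunks_done=1
Byte 20 = 's': mode=DATA_DONE remaining=0 emitted=13 chunks_done=1
Byte 21 = 0x0D: mode=DATA_CR remaining=0 emitted=13 chunks_done=1
Byte 22 = 0x0A: mode=SIZE remaining=0 emitted=13 chunks_done=2
Byte 23 = '0': mode=SIZE remaining=0 emitted=13 chunks_done=2

Answer: SIZE 0 13 2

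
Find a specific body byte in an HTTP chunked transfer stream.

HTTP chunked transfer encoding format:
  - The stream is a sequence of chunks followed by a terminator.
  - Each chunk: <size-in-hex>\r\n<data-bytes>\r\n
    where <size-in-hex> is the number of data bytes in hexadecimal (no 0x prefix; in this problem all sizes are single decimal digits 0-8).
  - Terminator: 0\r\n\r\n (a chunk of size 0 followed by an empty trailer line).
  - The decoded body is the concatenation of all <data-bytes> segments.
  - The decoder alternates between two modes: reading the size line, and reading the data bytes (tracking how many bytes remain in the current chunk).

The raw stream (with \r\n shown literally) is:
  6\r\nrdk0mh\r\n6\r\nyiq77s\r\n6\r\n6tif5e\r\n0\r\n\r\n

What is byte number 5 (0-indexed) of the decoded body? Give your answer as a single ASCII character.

Answer: h

Derivation:
Chunk 1: stream[0..1]='6' size=0x6=6, data at stream[3..9]='rdk0mh' -> body[0..6], body so far='rdk0mh'
Chunk 2: stream[11..12]='6' size=0x6=6, data at stream[14..20]='yiq77s' -> body[6..12], body so far='rdk0mhyiq77s'
Chunk 3: stream[22..23]='6' size=0x6=6, data at stream[25..31]='6tif5e' -> body[12..18], body so far='rdk0mhyiq77s6tif5e'
Chunk 4: stream[33..34]='0' size=0 (terminator). Final body='rdk0mhyiq77s6tif5e' (18 bytes)
Body byte 5 = 'h'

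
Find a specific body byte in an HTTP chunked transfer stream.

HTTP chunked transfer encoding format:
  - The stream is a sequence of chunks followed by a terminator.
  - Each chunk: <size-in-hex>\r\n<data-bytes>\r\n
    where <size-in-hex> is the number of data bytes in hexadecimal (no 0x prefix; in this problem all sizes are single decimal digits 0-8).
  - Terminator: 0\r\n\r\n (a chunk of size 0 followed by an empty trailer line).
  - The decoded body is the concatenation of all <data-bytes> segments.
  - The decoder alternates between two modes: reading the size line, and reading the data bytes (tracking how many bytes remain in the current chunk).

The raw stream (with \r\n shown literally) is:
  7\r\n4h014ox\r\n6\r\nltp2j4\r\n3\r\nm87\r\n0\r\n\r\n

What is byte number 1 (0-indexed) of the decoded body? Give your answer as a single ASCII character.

Answer: h

Derivation:
Chunk 1: stream[0..1]='7' size=0x7=7, data at stream[3..10]='4h014ox' -> body[0..7], body so far='4h014ox'
Chunk 2: stream[12..13]='6' size=0x6=6, data at stream[15..21]='ltp2j4' -> body[7..13], body so far='4h014oxltp2j4'
Chunk 3: stream[23..24]='3' size=0x3=3, data at stream[26..29]='m87' -> body[13..16], body so far='4h014oxltp2j4m87'
Chunk 4: stream[31..32]='0' size=0 (terminator). Final body='4h014oxltp2j4m87' (16 bytes)
Body byte 1 = 'h'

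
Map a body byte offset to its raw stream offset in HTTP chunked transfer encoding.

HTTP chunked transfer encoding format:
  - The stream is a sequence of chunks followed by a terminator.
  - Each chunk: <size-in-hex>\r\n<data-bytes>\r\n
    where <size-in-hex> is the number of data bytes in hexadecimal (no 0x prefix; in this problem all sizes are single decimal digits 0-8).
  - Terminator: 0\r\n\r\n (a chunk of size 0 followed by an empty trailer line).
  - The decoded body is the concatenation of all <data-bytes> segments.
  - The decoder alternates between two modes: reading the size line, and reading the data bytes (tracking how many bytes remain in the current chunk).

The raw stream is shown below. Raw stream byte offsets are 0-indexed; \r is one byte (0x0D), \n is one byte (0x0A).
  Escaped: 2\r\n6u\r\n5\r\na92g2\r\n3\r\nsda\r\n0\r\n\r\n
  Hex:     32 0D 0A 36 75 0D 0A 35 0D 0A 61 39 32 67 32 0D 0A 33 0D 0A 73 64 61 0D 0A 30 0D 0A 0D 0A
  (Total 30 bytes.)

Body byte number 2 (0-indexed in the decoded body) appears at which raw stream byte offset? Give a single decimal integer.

Chunk 1: stream[0..1]='2' size=0x2=2, data at stream[3..5]='6u' -> body[0..2], body so far='6u'
Chunk 2: stream[7..8]='5' size=0x5=5, data at stream[10..15]='a92g2' -> body[2..7], body so far='6ua92g2'
Chunk 3: stream[17..18]='3' size=0x3=3, data at stream[20..23]='sda' -> body[7..10], body so far='6ua92g2sda'
Chunk 4: stream[25..26]='0' size=0 (terminator). Final body='6ua92g2sda' (10 bytes)
Body byte 2 at stream offset 10

Answer: 10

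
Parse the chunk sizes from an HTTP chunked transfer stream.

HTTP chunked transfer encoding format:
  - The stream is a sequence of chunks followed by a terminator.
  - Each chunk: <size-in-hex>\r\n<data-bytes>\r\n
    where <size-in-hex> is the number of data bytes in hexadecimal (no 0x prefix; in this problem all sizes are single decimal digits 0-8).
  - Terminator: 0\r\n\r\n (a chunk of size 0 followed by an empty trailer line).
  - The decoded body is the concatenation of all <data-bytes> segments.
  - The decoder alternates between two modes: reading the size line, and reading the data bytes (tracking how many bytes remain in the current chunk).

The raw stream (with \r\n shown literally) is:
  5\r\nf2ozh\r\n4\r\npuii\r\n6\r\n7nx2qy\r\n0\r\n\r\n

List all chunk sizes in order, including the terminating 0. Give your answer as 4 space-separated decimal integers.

Answer: 5 4 6 0

Derivation:
Chunk 1: stream[0..1]='5' size=0x5=5, data at stream[3..8]='f2ozh' -> body[0..5], body so far='f2ozh'
Chunk 2: stream[10..11]='4' size=0x4=4, data at stream[13..17]='puii' -> body[5..9], body so far='f2ozhpuii'
Chunk 3: stream[19..20]='6' size=0x6=6, data at stream[22..28]='7nx2qy' -> body[9..15], body so far='f2ozhpuii7nx2qy'
Chunk 4: stream[30..31]='0' size=0 (terminator). Final body='f2ozhpuii7nx2qy' (15 bytes)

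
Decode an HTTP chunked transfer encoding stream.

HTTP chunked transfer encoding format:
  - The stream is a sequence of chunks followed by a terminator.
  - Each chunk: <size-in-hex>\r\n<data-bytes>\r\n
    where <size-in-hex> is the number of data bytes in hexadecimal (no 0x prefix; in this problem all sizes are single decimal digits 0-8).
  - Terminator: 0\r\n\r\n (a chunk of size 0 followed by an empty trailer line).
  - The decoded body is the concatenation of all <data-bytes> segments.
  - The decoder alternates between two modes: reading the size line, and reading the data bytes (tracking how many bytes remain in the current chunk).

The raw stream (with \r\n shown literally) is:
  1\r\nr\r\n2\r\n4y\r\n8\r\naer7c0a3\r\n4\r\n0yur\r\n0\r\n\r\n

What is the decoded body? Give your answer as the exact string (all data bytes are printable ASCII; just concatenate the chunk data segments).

Chunk 1: stream[0..1]='1' size=0x1=1, data at stream[3..4]='r' -> body[0..1], body so far='r'
Chunk 2: stream[6..7]='2' size=0x2=2, data at stream[9..11]='4y' -> body[1..3], body so far='r4y'
Chunk 3: stream[13..14]='8' size=0x8=8, data at stream[16..24]='aer7c0a3' -> body[3..11], body so far='r4yaer7c0a3'
Chunk 4: stream[26..27]='4' size=0x4=4, data at stream[29..33]='0yur' -> body[11..15], body so far='r4yaer7c0a30yur'
Chunk 5: stream[35..36]='0' size=0 (terminator). Final body='r4yaer7c0a30yur' (15 bytes)

Answer: r4yaer7c0a30yur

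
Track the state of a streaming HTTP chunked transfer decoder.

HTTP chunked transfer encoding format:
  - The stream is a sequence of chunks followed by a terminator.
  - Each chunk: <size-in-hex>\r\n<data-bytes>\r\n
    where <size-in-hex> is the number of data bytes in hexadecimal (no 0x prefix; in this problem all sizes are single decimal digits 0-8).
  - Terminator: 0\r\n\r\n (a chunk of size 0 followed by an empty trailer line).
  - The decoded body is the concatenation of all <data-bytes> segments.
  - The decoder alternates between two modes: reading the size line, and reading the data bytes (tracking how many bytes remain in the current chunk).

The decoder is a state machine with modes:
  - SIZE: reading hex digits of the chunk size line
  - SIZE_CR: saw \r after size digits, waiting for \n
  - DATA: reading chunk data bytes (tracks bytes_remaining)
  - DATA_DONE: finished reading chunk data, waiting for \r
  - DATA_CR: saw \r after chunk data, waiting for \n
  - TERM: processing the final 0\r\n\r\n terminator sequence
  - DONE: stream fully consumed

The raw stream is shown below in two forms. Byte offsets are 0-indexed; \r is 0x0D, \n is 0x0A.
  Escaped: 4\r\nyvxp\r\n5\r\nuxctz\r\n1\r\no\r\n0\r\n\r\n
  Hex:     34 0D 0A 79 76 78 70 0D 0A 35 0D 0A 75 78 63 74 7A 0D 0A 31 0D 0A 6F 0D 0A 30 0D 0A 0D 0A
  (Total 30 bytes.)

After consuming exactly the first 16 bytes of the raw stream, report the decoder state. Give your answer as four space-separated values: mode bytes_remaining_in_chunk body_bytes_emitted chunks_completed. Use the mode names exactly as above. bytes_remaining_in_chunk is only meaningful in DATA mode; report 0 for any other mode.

Answer: DATA 1 8 1

Derivation:
Byte 0 = '4': mode=SIZE remaining=0 emitted=0 chunks_done=0
Byte 1 = 0x0D: mode=SIZE_CR remaining=0 emitted=0 chunks_done=0
Byte 2 = 0x0A: mode=DATA remaining=4 emitted=0 chunks_done=0
Byte 3 = 'y': mode=DATA remaining=3 emitted=1 chunks_done=0
Byte 4 = 'v': mode=DATA remaining=2 emitted=2 chunks_done=0
Byte 5 = 'x': mode=DATA remaining=1 emitted=3 chunks_done=0
Byte 6 = 'p': mode=DATA_DONE remaining=0 emitted=4 chunks_done=0
Byte 7 = 0x0D: mode=DATA_CR remaining=0 emitted=4 chunks_done=0
Byte 8 = 0x0A: mode=SIZE remaining=0 emitted=4 chunks_done=1
Byte 9 = '5': mode=SIZE remaining=0 emitted=4 chunks_done=1
Byte 10 = 0x0D: mode=SIZE_CR remaining=0 emitted=4 chunks_done=1
Byte 11 = 0x0A: mode=DATA remaining=5 emitted=4 chunks_done=1
Byte 12 = 'u': mode=DATA remaining=4 emitted=5 chunks_done=1
Byte 13 = 'x': mode=DATA remaining=3 emitted=6 chunks_done=1
Byte 14 = 'c': mode=DATA remaining=2 emitted=7 chunks_done=1
Byte 15 = 't': mode=DATA remaining=1 emitted=8 chunks_done=1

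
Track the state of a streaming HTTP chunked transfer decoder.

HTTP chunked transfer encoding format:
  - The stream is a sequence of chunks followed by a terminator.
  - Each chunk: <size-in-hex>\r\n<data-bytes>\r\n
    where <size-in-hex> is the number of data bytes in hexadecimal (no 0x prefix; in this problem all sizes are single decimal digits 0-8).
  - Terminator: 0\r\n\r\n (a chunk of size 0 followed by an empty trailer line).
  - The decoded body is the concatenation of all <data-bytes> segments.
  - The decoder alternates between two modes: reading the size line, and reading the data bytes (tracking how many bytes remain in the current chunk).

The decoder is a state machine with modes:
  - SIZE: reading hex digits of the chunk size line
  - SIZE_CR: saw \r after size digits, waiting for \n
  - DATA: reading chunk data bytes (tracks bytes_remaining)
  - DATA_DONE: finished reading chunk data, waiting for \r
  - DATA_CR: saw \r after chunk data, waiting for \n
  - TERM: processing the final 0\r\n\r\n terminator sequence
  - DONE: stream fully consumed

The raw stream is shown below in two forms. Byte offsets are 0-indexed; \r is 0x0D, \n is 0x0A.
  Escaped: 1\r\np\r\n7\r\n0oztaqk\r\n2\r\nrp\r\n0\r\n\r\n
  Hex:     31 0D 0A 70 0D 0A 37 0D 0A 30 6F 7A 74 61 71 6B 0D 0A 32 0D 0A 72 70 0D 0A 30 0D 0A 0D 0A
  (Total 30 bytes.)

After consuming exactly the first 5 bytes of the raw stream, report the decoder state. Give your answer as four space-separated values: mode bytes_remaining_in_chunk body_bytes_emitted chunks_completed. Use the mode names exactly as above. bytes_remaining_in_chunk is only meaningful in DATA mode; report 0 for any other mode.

Byte 0 = '1': mode=SIZE remaining=0 emitted=0 chunks_done=0
Byte 1 = 0x0D: mode=SIZE_CR remaining=0 emitted=0 chunks_done=0
Byte 2 = 0x0A: mode=DATA remaining=1 emitted=0 chunks_done=0
Byte 3 = 'p': mode=DATA_DONE remaining=0 emitted=1 chunks_done=0
Byte 4 = 0x0D: mode=DATA_CR remaining=0 emitted=1 chunks_done=0

Answer: DATA_CR 0 1 0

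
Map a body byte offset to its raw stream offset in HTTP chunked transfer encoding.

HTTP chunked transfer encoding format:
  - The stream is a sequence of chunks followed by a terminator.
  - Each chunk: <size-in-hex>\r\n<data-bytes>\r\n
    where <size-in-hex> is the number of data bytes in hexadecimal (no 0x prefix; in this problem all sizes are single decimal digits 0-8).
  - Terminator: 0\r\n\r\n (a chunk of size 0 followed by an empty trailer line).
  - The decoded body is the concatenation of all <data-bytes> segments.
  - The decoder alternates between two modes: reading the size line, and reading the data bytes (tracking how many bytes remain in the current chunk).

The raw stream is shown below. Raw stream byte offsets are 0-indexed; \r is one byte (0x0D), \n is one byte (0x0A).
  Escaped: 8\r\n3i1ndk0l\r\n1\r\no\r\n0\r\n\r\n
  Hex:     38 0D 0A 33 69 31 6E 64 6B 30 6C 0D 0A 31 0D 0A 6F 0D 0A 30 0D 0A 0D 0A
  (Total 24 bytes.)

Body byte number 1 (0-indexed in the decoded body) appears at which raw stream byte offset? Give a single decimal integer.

Answer: 4

Derivation:
Chunk 1: stream[0..1]='8' size=0x8=8, data at stream[3..11]='3i1ndk0l' -> body[0..8], body so far='3i1ndk0l'
Chunk 2: stream[13..14]='1' size=0x1=1, data at stream[16..17]='o' -> body[8..9], body so far='3i1ndk0lo'
Chunk 3: stream[19..20]='0' size=0 (terminator). Final body='3i1ndk0lo' (9 bytes)
Body byte 1 at stream offset 4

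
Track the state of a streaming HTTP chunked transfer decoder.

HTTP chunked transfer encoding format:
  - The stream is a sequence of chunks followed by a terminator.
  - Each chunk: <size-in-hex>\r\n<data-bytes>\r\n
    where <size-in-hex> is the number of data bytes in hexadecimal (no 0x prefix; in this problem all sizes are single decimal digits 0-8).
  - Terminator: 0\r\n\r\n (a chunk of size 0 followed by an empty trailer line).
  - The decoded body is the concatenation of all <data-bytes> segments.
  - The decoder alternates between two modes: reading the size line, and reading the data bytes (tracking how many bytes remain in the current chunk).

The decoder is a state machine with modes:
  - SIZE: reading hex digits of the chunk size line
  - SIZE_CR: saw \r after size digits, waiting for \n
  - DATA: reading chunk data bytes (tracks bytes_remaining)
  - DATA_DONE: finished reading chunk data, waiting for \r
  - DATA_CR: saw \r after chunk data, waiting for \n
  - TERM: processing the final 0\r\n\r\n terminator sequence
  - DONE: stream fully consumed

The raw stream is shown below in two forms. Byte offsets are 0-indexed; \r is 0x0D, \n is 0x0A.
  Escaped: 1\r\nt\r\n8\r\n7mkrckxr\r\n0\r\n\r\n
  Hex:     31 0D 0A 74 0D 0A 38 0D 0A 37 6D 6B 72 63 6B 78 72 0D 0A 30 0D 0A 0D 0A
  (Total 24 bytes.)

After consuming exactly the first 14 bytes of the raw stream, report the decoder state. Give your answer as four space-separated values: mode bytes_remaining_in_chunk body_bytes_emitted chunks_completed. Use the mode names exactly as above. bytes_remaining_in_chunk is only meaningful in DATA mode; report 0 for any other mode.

Answer: DATA 3 6 1

Derivation:
Byte 0 = '1': mode=SIZE remaining=0 emitted=0 chunks_done=0
Byte 1 = 0x0D: mode=SIZE_CR remaining=0 emitted=0 chunks_done=0
Byte 2 = 0x0A: mode=DATA remaining=1 emitted=0 chunks_done=0
Byte 3 = 't': mode=DATA_DONE remaining=0 emitted=1 chunks_done=0
Byte 4 = 0x0D: mode=DATA_CR remaining=0 emitted=1 chunks_done=0
Byte 5 = 0x0A: mode=SIZE remaining=0 emitted=1 chunks_done=1
Byte 6 = '8': mode=SIZE remaining=0 emitted=1 chunks_done=1
Byte 7 = 0x0D: mode=SIZE_CR remaining=0 emitted=1 chunks_done=1
Byte 8 = 0x0A: mode=DATA remaining=8 emitted=1 chunks_done=1
Byte 9 = '7': mode=DATA remaining=7 emitted=2 chunks_done=1
Byte 10 = 'm': mode=DATA remaining=6 emitted=3 chunks_done=1
Byte 11 = 'k': mode=DATA remaining=5 emitted=4 chunks_done=1
Byte 12 = 'r': mode=DATA remaining=4 emitted=5 chunks_done=1
Byte 13 = 'c': mode=DATA remaining=3 emitted=6 chunks_done=1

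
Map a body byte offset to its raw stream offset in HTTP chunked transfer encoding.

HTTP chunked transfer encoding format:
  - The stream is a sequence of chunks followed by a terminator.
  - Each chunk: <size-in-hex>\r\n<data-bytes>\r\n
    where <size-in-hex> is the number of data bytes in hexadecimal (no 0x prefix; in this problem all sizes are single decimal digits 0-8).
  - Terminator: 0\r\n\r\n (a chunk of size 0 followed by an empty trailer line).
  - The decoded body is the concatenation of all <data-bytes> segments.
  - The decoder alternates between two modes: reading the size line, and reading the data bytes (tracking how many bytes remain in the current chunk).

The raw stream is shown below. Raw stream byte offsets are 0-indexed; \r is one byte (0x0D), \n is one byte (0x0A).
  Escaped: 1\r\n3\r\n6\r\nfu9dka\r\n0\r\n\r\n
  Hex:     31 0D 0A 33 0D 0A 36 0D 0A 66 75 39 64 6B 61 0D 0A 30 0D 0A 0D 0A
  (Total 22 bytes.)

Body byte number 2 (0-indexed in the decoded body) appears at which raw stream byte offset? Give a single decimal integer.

Answer: 10

Derivation:
Chunk 1: stream[0..1]='1' size=0x1=1, data at stream[3..4]='3' -> body[0..1], body so far='3'
Chunk 2: stream[6..7]='6' size=0x6=6, data at stream[9..15]='fu9dka' -> body[1..7], body so far='3fu9dka'
Chunk 3: stream[17..18]='0' size=0 (terminator). Final body='3fu9dka' (7 bytes)
Body byte 2 at stream offset 10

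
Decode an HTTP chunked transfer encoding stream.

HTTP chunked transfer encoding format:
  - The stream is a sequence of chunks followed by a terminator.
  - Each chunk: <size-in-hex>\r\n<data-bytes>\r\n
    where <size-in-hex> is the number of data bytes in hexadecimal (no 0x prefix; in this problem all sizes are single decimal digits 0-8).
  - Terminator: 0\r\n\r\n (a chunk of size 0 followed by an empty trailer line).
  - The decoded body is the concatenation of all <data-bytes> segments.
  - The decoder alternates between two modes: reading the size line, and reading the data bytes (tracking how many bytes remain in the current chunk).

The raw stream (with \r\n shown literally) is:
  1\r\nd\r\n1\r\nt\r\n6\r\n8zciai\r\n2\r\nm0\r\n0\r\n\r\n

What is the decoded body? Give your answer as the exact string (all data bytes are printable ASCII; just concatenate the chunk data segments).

Chunk 1: stream[0..1]='1' size=0x1=1, data at stream[3..4]='d' -> body[0..1], body so far='d'
Chunk 2: stream[6..7]='1' size=0x1=1, data at stream[9..10]='t' -> body[1..2], body so far='dt'
Chunk 3: stream[12..13]='6' size=0x6=6, data at stream[15..21]='8zciai' -> body[2..8], body so far='dt8zciai'
Chunk 4: stream[23..24]='2' size=0x2=2, data at stream[26..28]='m0' -> body[8..10], body so far='dt8zciaim0'
Chunk 5: stream[30..31]='0' size=0 (terminator). Final body='dt8zciaim0' (10 bytes)

Answer: dt8zciaim0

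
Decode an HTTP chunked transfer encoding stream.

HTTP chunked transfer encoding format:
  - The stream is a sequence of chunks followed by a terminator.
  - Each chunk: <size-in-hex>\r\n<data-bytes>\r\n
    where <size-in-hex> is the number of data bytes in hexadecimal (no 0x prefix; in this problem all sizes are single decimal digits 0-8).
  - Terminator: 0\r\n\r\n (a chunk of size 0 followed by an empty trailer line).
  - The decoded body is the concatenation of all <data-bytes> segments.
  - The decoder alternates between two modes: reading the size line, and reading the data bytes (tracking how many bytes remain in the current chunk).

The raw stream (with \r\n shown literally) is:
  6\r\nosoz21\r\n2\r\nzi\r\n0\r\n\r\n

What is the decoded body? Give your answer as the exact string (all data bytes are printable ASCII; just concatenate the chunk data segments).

Chunk 1: stream[0..1]='6' size=0x6=6, data at stream[3..9]='osoz21' -> body[0..6], body so far='osoz21'
Chunk 2: stream[11..12]='2' size=0x2=2, data at stream[14..16]='zi' -> body[6..8], body so far='osoz21zi'
Chunk 3: stream[18..19]='0' size=0 (terminator). Final body='osoz21zi' (8 bytes)

Answer: osoz21zi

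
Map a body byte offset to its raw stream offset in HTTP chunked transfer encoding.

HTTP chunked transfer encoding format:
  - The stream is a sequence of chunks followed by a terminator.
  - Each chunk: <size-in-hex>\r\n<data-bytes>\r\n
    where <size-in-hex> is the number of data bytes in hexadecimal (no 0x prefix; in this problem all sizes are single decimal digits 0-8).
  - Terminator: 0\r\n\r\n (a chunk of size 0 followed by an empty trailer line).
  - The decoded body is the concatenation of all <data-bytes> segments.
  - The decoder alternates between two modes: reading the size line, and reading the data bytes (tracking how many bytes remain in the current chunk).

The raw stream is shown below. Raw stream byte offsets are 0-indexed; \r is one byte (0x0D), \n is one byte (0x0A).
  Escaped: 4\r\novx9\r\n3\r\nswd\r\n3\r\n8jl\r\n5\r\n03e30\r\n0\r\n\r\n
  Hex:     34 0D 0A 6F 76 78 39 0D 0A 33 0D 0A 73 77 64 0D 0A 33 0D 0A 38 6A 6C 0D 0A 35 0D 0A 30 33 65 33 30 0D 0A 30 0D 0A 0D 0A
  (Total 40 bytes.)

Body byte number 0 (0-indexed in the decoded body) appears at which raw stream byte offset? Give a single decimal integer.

Answer: 3

Derivation:
Chunk 1: stream[0..1]='4' size=0x4=4, data at stream[3..7]='ovx9' -> body[0..4], body so far='ovx9'
Chunk 2: stream[9..10]='3' size=0x3=3, data at stream[12..15]='swd' -> body[4..7], body so far='ovx9swd'
Chunk 3: stream[17..18]='3' size=0x3=3, data at stream[20..23]='8jl' -> body[7..10], body so far='ovx9swd8jl'
Chunk 4: stream[25..26]='5' size=0x5=5, data at stream[28..33]='03e30' -> body[10..15], body so far='ovx9swd8jl03e30'
Chunk 5: stream[35..36]='0' size=0 (terminator). Final body='ovx9swd8jl03e30' (15 bytes)
Body byte 0 at stream offset 3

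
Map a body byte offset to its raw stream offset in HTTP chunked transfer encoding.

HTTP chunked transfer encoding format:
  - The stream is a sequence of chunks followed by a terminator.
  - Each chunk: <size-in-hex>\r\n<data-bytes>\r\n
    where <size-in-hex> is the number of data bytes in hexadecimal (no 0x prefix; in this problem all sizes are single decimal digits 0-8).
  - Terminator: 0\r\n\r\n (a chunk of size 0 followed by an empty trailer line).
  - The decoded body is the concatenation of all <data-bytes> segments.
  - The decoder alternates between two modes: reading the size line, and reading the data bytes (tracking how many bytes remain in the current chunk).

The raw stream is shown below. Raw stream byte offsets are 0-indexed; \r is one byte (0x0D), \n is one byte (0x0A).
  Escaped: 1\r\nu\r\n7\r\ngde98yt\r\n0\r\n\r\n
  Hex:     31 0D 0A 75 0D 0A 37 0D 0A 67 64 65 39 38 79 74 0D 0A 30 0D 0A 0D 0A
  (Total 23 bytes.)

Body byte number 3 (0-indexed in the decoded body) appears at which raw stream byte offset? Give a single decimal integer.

Answer: 11

Derivation:
Chunk 1: stream[0..1]='1' size=0x1=1, data at stream[3..4]='u' -> body[0..1], body so far='u'
Chunk 2: stream[6..7]='7' size=0x7=7, data at stream[9..16]='gde98yt' -> body[1..8], body so far='ugde98yt'
Chunk 3: stream[18..19]='0' size=0 (terminator). Final body='ugde98yt' (8 bytes)
Body byte 3 at stream offset 11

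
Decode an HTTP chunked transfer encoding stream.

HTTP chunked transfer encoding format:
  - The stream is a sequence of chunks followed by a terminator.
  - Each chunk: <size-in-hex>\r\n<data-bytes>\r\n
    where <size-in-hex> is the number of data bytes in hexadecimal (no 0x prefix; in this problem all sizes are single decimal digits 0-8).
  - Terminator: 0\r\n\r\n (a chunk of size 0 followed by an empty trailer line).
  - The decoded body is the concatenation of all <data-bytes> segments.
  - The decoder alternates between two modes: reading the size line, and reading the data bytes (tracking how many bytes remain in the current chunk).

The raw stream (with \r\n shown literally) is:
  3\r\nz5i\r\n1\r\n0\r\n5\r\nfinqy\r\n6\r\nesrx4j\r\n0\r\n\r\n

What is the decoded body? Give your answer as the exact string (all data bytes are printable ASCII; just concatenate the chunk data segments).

Chunk 1: stream[0..1]='3' size=0x3=3, data at stream[3..6]='z5i' -> body[0..3], body so far='z5i'
Chunk 2: stream[8..9]='1' size=0x1=1, data at stream[11..12]='0' -> body[3..4], body so far='z5i0'
Chunk 3: stream[14..15]='5' size=0x5=5, data at stream[17..22]='finqy' -> body[4..9], body so far='z5i0finqy'
Chunk 4: stream[24..25]='6' size=0x6=6, data at stream[27..33]='esrx4j' -> body[9..15], body so far='z5i0finqyesrx4j'
Chunk 5: stream[35..36]='0' size=0 (terminator). Final body='z5i0finqyesrx4j' (15 bytes)

Answer: z5i0finqyesrx4j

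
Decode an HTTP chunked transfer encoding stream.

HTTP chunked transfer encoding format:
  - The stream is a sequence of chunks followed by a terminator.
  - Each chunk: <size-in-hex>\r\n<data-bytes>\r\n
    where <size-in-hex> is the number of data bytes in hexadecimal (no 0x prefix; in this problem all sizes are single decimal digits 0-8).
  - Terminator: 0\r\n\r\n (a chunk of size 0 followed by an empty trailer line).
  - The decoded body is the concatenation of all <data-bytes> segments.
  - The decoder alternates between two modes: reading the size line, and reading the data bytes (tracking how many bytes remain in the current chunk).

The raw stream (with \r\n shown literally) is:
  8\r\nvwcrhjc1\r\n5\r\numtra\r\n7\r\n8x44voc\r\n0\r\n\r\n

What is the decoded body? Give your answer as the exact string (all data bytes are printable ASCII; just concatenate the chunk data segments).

Answer: vwcrhjc1umtra8x44voc

Derivation:
Chunk 1: stream[0..1]='8' size=0x8=8, data at stream[3..11]='vwcrhjc1' -> body[0..8], body so far='vwcrhjc1'
Chunk 2: stream[13..14]='5' size=0x5=5, data at stream[16..21]='umtra' -> body[8..13], body so far='vwcrhjc1umtra'
Chunk 3: stream[23..24]='7' size=0x7=7, data at stream[26..33]='8x44voc' -> body[13..20], body so far='vwcrhjc1umtra8x44voc'
Chunk 4: stream[35..36]='0' size=0 (terminator). Final body='vwcrhjc1umtra8x44voc' (20 bytes)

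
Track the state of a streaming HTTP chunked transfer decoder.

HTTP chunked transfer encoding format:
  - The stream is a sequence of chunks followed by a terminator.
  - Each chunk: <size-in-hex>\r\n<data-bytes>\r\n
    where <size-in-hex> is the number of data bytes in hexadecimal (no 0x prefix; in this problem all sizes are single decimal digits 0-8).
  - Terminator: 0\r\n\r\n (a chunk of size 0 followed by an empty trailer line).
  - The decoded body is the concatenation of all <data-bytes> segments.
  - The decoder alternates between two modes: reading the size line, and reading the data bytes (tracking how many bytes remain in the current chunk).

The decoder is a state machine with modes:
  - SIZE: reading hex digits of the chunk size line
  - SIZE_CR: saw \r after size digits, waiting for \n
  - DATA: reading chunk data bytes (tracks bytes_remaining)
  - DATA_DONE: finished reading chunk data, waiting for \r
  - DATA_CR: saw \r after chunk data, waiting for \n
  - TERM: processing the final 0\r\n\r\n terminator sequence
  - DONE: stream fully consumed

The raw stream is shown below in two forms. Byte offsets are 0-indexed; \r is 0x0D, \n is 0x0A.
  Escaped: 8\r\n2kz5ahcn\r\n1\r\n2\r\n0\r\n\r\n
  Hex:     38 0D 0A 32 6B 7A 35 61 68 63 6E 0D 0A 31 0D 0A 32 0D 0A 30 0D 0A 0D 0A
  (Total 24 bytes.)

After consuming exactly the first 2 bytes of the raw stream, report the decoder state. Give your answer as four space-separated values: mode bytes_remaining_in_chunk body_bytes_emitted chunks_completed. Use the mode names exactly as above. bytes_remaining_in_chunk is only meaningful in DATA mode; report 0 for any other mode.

Byte 0 = '8': mode=SIZE remaining=0 emitted=0 chunks_done=0
Byte 1 = 0x0D: mode=SIZE_CR remaining=0 emitted=0 chunks_done=0

Answer: SIZE_CR 0 0 0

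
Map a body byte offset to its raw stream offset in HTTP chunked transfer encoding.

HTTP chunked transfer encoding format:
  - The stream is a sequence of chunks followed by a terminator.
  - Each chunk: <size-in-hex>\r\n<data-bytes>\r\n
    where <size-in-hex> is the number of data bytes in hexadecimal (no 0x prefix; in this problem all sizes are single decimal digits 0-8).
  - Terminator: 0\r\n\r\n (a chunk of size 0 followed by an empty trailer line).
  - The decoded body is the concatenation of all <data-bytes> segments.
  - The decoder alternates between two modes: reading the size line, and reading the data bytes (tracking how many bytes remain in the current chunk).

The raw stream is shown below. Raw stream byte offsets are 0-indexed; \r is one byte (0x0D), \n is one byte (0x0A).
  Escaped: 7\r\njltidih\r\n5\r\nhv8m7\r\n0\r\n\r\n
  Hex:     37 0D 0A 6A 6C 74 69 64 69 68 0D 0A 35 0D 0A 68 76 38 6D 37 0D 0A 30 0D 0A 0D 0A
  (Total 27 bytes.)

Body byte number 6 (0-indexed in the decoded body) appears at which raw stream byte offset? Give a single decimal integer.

Chunk 1: stream[0..1]='7' size=0x7=7, data at stream[3..10]='jltidih' -> body[0..7], body so far='jltidih'
Chunk 2: stream[12..13]='5' size=0x5=5, data at stream[15..20]='hv8m7' -> body[7..12], body so far='jltidihhv8m7'
Chunk 3: stream[22..23]='0' size=0 (terminator). Final body='jltidihhv8m7' (12 bytes)
Body byte 6 at stream offset 9

Answer: 9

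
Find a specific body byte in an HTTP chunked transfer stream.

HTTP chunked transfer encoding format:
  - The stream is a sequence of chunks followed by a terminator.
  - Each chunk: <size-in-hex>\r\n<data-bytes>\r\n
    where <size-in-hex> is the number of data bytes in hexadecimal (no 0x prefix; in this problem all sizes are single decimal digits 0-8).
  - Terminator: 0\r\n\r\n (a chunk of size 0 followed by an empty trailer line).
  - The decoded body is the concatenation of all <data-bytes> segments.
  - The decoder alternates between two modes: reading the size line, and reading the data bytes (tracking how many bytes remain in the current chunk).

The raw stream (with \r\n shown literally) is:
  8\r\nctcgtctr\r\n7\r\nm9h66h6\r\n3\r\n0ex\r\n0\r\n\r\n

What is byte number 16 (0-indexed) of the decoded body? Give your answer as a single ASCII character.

Chunk 1: stream[0..1]='8' size=0x8=8, data at stream[3..11]='ctcgtctr' -> body[0..8], body so far='ctcgtctr'
Chunk 2: stream[13..14]='7' size=0x7=7, data at stream[16..23]='m9h66h6' -> body[8..15], body so far='ctcgtctrm9h66h6'
Chunk 3: stream[25..26]='3' size=0x3=3, data at stream[28..31]='0ex' -> body[15..18], body so far='ctcgtctrm9h66h60ex'
Chunk 4: stream[33..34]='0' size=0 (terminator). Final body='ctcgtctrm9h66h60ex' (18 bytes)
Body byte 16 = 'e'

Answer: e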